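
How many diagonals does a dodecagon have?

The number of diagonals in an n-gon is n(n - 3)/2.
For n = 12: 12(12 - 3)/2 = 12 × 9 / 2 = 54.

54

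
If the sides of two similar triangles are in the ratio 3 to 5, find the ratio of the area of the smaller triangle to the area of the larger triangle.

Area scales with the square of linear dimensions. If every length is multiplied by 3/5, then the area is multiplied by (3/5)^2 = 9/25.
The area ratio is 9:25.

9:25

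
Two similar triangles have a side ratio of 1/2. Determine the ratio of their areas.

Area scales with the square of linear dimensions. If every length is multiplied by 1/2, then the area is multiplied by (1/2)^2 = 1/4.
The area ratio is 1:4.

1:4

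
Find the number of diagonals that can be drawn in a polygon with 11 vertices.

Each of the 11 vertices connects to 8 non-adjacent vertices via diagonals.
Total connections = 11 × 8 = 88, but each diagonal is counted twice.
Number of diagonals = 88 / 2 = 44.

44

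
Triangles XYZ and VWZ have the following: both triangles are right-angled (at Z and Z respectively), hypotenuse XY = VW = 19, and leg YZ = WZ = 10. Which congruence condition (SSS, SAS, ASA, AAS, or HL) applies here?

The given information matches HL: The hypotenuse and one leg of two right triangles are equal (Hypotenuse-Leg).

HL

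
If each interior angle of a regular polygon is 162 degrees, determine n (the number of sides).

Each interior angle of a regular n-gon is (n - 2) * 180 / n.
Setting this equal to 162:
(n - 2) * 180 / n = 162
Each exterior angle = 180 - 162 = 18 degrees.
Since exterior angles sum to 360: n = 360 / 18 = 20.

20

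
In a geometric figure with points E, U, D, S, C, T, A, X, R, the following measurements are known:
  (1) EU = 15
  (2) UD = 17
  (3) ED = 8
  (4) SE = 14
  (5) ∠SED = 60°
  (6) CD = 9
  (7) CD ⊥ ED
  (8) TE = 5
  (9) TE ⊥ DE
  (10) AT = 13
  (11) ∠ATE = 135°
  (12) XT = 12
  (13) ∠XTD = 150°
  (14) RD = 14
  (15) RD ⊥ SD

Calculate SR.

Step 1: By the law of cosines on triangle SED: SD² = 14² + 8² − 2·14·8·cos(60°) = 148, so SD = 2·√37.
Step 2: By the law of cosines on triangle SDR: SR² = (2·√37)² + 14² − 2·2·√37·14·cos(90°) = 344, so SR = 2·√86.

Therefore, the length of SR = 2·√86.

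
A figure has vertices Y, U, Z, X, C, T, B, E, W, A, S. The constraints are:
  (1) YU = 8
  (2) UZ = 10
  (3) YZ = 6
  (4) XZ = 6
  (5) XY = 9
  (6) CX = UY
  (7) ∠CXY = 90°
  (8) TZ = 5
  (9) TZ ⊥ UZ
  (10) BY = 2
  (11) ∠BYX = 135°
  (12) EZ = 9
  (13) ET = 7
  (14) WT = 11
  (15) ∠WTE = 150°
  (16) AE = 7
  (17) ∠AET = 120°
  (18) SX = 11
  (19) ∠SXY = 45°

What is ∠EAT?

Step 1: By the law of cosines on triangle AET: AT² = 7² + 7² − 2·7·7·cos(120°) = 147, so AT = 7·√3.
Step 2: By the inverse law of cosines on triangle EAT: cos(∠EAT) = (7² + (7·√3)² − 7²) / (2·7·7·√3) = 147/169.74 = 0.866, so ∠EAT = 30°.

Therefore, the measure of angle ∠EAT = 30°.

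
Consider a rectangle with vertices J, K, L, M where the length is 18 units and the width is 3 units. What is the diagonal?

A rectangle's diagonal splits it into two right triangles, with the diagonal as the hypotenuse.
By the Pythagorean theorem, d^2 = 18^2 + 3^2 = 333.
Therefore d = sqrt(333) = 3*sqrt(37).

3*sqrt(37)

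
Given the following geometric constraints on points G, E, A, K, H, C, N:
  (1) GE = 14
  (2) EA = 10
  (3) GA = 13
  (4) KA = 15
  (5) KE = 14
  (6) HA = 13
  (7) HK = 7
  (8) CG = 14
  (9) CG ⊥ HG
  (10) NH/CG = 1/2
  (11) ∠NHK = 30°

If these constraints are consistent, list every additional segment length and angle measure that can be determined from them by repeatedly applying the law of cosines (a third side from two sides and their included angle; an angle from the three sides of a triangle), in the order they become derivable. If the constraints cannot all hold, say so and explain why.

The constraints are consistent. Derivable facts, in order:
After 1 step:
- KN ≈ 3.62
- ∠AEG = 63.03°
- ∠AEK = 75.31°
- ∠AGE = 43.28°
- ∠AHK = 92.2°
- ∠AKE = 40.16°
- ∠AKH = 60°
- ∠EAG = 73.69°
- ∠EAK = 64.53°
- ∠HAK = 27.8°
After 2 steps:
- ∠HKN = 75°
- ∠HNK = 75°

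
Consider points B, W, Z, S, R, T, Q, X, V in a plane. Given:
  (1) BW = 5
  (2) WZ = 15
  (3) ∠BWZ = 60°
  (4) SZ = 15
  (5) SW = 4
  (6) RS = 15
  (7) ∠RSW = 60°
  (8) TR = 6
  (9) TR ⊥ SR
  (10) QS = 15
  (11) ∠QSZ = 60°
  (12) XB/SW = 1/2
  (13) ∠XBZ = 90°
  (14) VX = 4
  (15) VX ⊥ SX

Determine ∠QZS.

Step 1: By the law of cosines on triangle ZSQ: ZQ² = 15² + 15² − 2·15·15·cos(60°) = 225, so ZQ = 15.
Step 2: By the inverse law of cosines on triangle QZS: cos(∠QZS) = (15² + 15² − 15²) / (2·15·15) = 225/450 = 0.5, so ∠QZS = 60°.

Therefore, the measure of angle ∠QZS = 60°.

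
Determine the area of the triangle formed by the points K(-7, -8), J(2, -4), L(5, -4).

Shoelace: Area = (1/2)|-7(-4--4) + 2(-4--8) + 5(-8--4)| = (1/2)(12) = 6

6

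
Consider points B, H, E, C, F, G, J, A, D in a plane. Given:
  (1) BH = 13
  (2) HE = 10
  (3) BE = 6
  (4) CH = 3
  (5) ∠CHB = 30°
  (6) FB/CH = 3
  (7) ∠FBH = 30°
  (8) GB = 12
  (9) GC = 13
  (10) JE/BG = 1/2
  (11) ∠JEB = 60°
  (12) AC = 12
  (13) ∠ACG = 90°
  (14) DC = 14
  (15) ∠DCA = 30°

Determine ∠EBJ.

From the given relations: JE = 1/2·BG = 1/2·12 = 6.
Step 1: By the law of cosines on triangle BEJ: BJ² = 6² + 6² − 2·6·6·cos(60°) = 36, so BJ = 6.
Step 2: By the inverse law of cosines on triangle EBJ: cos(∠EBJ) = (6² + 6² − 6²) / (2·6·6) = 36/72 = 0.5, so ∠EBJ = 60°.

Therefore, the measure of angle ∠EBJ = 60°.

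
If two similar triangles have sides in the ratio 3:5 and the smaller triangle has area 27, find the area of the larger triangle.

The ratio of areas of similar triangles = (side ratio)^2.
Side ratio = 3:5, so area ratio = 9:25.
Area of the larger triangle / Area of the smaller triangle = 25/9
Area of the larger triangle = 27 * 25/9 = 75

75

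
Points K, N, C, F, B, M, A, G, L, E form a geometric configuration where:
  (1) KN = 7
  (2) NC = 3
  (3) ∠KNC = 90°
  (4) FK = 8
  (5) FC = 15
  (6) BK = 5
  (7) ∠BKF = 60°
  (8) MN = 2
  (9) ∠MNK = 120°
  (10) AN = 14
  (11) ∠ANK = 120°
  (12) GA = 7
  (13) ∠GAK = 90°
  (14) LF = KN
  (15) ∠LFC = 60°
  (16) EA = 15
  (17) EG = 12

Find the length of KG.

Step 1: By the law of cosines on triangle KNA: KA² = 7² + 14² − 2·7·14·cos(120°) = 343, so KA = 7·√7.
Step 2: By the law of cosines on triangle KAG: KG² = (7·√7)² + 7² − 2·7·√7·7·cos(90°) = 392, so KG = 14·√2.

Therefore, the length of KG = 14·√2.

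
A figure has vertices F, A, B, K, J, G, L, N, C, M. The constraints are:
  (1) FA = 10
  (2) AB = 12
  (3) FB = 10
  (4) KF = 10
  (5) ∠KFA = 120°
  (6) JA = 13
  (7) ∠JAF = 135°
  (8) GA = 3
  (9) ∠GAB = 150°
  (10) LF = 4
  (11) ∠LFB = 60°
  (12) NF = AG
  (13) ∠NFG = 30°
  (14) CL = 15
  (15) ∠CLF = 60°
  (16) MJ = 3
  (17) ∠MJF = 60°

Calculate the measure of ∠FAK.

Step 1: By the law of cosines on triangle AFK: AK² = 10² + 10² − 2·10·10·cos(120°) = 300, so AK = 10·√3.
Step 2: By the inverse law of cosines on triangle FAK: cos(∠FAK) = (10² + (10·√3)² − 10²) / (2·10·10·√3) = 300/346.41 = 0.866, so ∠FAK = 30°.

Therefore, the measure of angle ∠FAK = 30°.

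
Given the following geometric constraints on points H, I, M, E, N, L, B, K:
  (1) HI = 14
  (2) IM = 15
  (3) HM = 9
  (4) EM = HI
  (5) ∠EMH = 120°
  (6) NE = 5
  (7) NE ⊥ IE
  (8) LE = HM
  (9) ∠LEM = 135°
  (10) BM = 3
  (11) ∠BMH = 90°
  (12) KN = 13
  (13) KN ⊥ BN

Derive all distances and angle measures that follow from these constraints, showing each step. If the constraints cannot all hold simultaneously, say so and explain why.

The constraints are consistent.

From the given relations:
  EM = HI = 14
  LE = HM = 9

Step 1: From HM = 9, ME = 14, and ∠HME = 120°, by the law of cosines:
  HE² = HM² + ME² - 2·HM·ME·cos(120°) = 81 + 196 + 126 = 403
  HE ≈ 20.07

Step 2: From HM = 9, MB = 3, and ∠HMB = 90°, by the law of cosines:
  HB² = HM² + MB² - 2·HM·MB·cos(90°) = 81 + 9 - 0 = 90
  HB = 3·√10

Step 3: From ME = 14, EL = 9, and ∠MEL = 135°, by the law of cosines:
  ML² = ME² + EL² - 2·ME·EL·cos(135°) = 196 + 81 + 178.2 = 455.2
  ML ≈ 21.34

Step 4: From HI = 14, HM = 9, IM = 15, by the inverse law of cosines:
  cos(∠IHM) = (HI² + HM² - IM²) / (2·HI·HM)
  ∠IHM = 78.09°

Step 5: From IH = 14, IM = 15, HM = 9, by the inverse law of cosines:
  cos(∠HIM) = (IH² + IM² - HM²) / (2·IH·IM)
  ∠HIM = 35.95°

Step 6: From MH = 9, MI = 15, HI = 14, by the inverse law of cosines:
  cos(∠HMI) = (MH² + MI² - HI²) / (2·MH·MI)
  ∠HMI = 65.96°

Step 7: From HB = 3·√10, HM = 9, BM = 3, by the inverse law of cosines:
  cos(∠BHM) = (HB² + HM² - BM²) / (2·HB·HM)
  ∠BHM = 18.43°

Step 8: From HE = 20.07, HM = 9, EM = 14, by the inverse law of cosines:
  cos(∠EHM) = (HE² + HM² - EM²) / (2·HE·HM)
  ∠EHM = 37.15°

Step 9: From ME = 14, ML = 21.34, EL = 9, by the inverse law of cosines:
  cos(∠EML) = (ME² + ML² - EL²) / (2·ME·ML)
  ∠EML = 17.35°

Step 10: From EH = 20.07, EM = 14, HM = 9, by the inverse law of cosines:
  cos(∠HEM) = (EH² + EM² - HM²) / (2·EH·EM)
  ∠HEM = 22.85°

Step 11: From LE = 9, LM = 21.34, EM = 14, by the inverse law of cosines:
  cos(∠ELM) = (LE² + LM² - EM²) / (2·LE·LM)
  ∠ELM = 27.65°

Step 12: From BH = 3·√10, BM = 3, HM = 9, by the inverse law of cosines:
  cos(∠HBM) = (BH² + BM² - HM²) / (2·BH·BM)
  ∠HBM = 71.57°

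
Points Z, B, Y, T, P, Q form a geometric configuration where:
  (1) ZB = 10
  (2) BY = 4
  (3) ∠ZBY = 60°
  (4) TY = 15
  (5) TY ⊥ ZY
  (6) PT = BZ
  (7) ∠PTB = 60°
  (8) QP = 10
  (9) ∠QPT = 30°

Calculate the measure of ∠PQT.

From the given relations: PT = BZ = 10.
Step 1: By the law of cosines on triangle QPT: QT² = 10² + 10² − 2·10·10·cos(30°) = 26.79, so QT ≈ 5.18.
Step 2: By the inverse law of cosines on triangle PQT: cos(∠PQT) = (10² + 5.18² − 10²) / (2·10·5.18) = 26.79/103.53 = 0.2588, so ∠PQT = 75°.

Therefore, the measure of angle ∠PQT = 75°.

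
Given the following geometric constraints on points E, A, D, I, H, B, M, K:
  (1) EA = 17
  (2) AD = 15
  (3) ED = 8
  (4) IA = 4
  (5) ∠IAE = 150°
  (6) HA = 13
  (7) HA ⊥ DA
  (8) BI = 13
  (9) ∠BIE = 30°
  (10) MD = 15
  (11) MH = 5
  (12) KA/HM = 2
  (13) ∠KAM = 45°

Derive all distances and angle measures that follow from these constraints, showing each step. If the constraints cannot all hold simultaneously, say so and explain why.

The constraints are consistent.

From the given relations:
  KA = 2·HM = 2·5 = 10

Step 1: From EA = 17, AI = 4, and ∠EAI = 150°, by the law of cosines:
  EI² = EA² + AI² - 2·EA·AI·cos(150°) = 289 + 16 + 117.8 = 422.8
  EI ≈ 20.56

Step 2: From DA = 15, AH = 13, and ∠DAH = 90°, by the law of cosines:
  DH² = DA² + AH² - 2·DA·AH·cos(90°) = 225 + 169 - 0 = 394
  DH ≈ 19.85

Step 3: From EA = 17, ED = 8, AD = 15, by the inverse law of cosines:
  cos(∠AED) = (EA² + ED² - AD²) / (2·EA·ED)
  ∠AED = 61.93°

Step 4: From AD = 15, AE = 17, DE = 8, by the inverse law of cosines:
  cos(∠DAE) = (AD² + AE² - DE²) / (2·AD·AE)
  ∠DAE = 28.07°

Step 5: From DA = 15, DE = 8, AE = 17, by the inverse law of cosines:
  cos(∠ADE) = (DA² + DE² - AE²) / (2·DA·DE)
  ∠ADE = 90°

Step 6: From EI = 20.56, IB = 13, and ∠EIB = 30°, by the law of cosines:
  EB² = EI² + IB² - 2·EI·IB·cos(30°) = 422.8 + 169 - 463 = 128.8
  EB ≈ 11.35

Step 7: From EA = 17, EI = 20.56, AI = 4, by the inverse law of cosines:
  cos(∠AEI) = (EA² + EI² - AI²) / (2·EA·EI)
  ∠AEI = 5.58°

Step 8: From DA = 15, DH = 19.85, AH = 13, by the inverse law of cosines:
  cos(∠ADH) = (DA² + DH² - AH²) / (2·DA·DH)
  ∠ADH = 40.91°

Step 9: From DH = 19.85, DM = 15, HM = 5, by the inverse law of cosines:
  cos(∠HDM) = (DH² + DM² - HM²) / (2·DH·DM)
  ∠HDM = 4.04°

Step 10: From IA = 4, IE = 20.56, AE = 17, by the inverse law of cosines:
  cos(∠AIE) = (IA² + IE² - AE²) / (2·IA·IE)
  ∠AIE = 24.42°

Step 11: From HA = 13, HD = 19.85, AD = 15, by the inverse law of cosines:
  cos(∠AHD) = (HA² + HD² - AD²) / (2·HA·HD)
  ∠AHD = 49.09°

Step 12: From HD = 19.85, HM = 5, DM = 15, by the inverse law of cosines:
  cos(∠DHM) = (HD² + HM² - DM²) / (2·HD·HM)
  ∠DHM = 12.22°

Step 13: From MD = 15, MH = 5, DH = 19.85, by the inverse law of cosines:
  cos(∠DMH) = (MD² + MH² - DH²) / (2·MD·MH)
  ∠DMH = 163.74°

Step 14: From EB = 11.35, EI = 20.56, BI = 13, by the inverse law of cosines:
  cos(∠BEI) = (EB² + EI² - BI²) / (2·EB·EI)
  ∠BEI = 34.94°

Step 15: From BE = 11.35, BI = 13, EI = 20.56, by the inverse law of cosines:
  cos(∠EBI) = (BE² + BI² - EI²) / (2·BE·BI)
  ∠EBI = 115.06°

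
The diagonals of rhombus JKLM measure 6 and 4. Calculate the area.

Area = (6 * 4) / 2 = 24 / 2 = 12

12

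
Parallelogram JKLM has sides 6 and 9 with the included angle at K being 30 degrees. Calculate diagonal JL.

Law of cosines: d^2 = 6^2 + 9^2 - 2(6)(9)cos(30°) = 117 - 54*sqrt(3), so d = 3*sqrt(13 - 6*sqrt(3)).

3*sqrt(13 - 6*sqrt(3))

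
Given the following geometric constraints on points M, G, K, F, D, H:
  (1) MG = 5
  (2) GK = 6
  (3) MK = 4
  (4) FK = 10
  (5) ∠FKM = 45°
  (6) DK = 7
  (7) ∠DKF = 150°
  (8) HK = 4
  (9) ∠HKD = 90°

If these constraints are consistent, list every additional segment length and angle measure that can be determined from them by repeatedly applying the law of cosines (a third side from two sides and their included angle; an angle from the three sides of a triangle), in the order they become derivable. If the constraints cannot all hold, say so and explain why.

The constraints are consistent. Derivable facts, in order:
After 1 step:
- DH = √65
- FD ≈ 16.44
- MF ≈ 7.71
- ∠GKM = 55.77°
- ∠GMK = 82.82°
- ∠KGM = 41.41°
After 2 steps:
- ∠DFK = 12.29°
- ∠DHK = 60.26°
- ∠FDK = 17.71°
- ∠FMK = 113.48°
- ∠HDK = 29.74°
- ∠KFM = 21.52°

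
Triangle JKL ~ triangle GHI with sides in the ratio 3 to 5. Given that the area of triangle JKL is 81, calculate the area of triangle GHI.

Area ratio = (3/5)^2 = 9/25. Area of GHI = 81 * 25/9 = 225.

225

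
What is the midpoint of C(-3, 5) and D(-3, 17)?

The midpoint is the point halfway along the segment.
Move half the horizontal distance: -3 + (-3 - -3)/2 = -3 + 0/2 = -3
Move half the vertical distance: 5 + (17 - 5)/2 = 5 + 12/2 = 11
Midpoint = (-3, 11)

(-3, 11)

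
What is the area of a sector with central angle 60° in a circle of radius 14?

Sector area = πr² × θ/360
= π × 14² × 1/6
= π × 196 × 1/6
= 98*pi/3

98*pi/3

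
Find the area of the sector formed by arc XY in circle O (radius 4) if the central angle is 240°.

The full circle has area πr² = π(4)² = 16*pi.
The sector covers 240° out of 360°, a fraction of 2/3.
Sector area = 16*pi × 2/3 = 32*pi/3.

32*pi/3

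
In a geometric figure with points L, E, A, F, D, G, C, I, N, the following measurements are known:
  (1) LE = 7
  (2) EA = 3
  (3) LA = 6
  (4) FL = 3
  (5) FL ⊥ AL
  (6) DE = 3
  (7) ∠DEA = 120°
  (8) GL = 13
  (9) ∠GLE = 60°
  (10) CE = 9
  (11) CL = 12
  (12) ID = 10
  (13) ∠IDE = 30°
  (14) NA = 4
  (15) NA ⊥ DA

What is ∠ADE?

Step 1: By the law of cosines on triangle DEA: DA² = 3² + 3² − 2·3·3·cos(120°) = 27, so DA = 3·√3.
Step 2: By the inverse law of cosines on triangle ADE: cos(∠ADE) = ((3·√3)² + 3² − 3²) / (2·3·√3·3) = 27/31.18 = 0.866, so ∠ADE = 30°.

Therefore, the measure of angle ∠ADE = 30°.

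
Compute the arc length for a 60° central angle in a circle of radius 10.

The full circumference is 2πr = 2π(10) = 20*pi.
The arc spans 60° out of 360°, which is a fraction of 1/6.
Arc length = 20*pi × 1/6 = 10*pi/3.

10*pi/3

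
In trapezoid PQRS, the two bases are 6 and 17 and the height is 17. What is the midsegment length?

midsegment = (6 + 17) / 2 = 23 / 2 = 23/2

23/2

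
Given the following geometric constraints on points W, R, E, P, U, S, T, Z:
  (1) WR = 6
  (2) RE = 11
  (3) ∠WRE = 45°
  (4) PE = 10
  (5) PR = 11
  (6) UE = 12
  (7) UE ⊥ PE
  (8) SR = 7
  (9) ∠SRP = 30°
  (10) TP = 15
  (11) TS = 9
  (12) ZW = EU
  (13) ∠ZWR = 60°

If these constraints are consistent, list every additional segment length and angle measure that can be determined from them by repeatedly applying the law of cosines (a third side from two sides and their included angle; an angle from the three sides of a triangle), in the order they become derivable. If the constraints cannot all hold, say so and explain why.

The constraints are consistent. Derivable facts, in order:
After 1 step:
- PS ≈ 6.05
- PU = 2·√61
- RZ = 6·√3
- WE ≈ 7.98
- ∠EPR = 62.96°
- ∠ERP = 54.07°
- ∠PER = 62.96°
After 2 steps:
- ∠EPU = 50.19°
- ∠EUP = 39.81°
- ∠EWR = 102.88°
- ∠PSR = 114.67°
- ∠PST = 170.24°
- ∠PTS = 3.92°
- ∠REW = 32.12°
- ∠RPS = 35.33°
- ∠RZW = 30°
- ∠SPT = 5.84°
- ∠WRZ = 90°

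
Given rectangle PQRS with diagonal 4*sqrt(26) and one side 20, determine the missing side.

b = sqrt(d^2 - a^2) = sqrt(416 - 400) = sqrt(16) = 4

4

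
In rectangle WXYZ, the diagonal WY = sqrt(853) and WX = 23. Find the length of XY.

Using the Pythagorean theorem: d^2 = a^2 + b^2
b^2 = d^2 - a^2
b^2 = 853 - 529
b^2 = 324
b = sqrt(324) = 18

18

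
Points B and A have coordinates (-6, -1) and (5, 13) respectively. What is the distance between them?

d = sqrt((11)^2 + (14)^2) = sqrt(317)

sqrt(317)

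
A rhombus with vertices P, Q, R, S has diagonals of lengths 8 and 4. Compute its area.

Area = (8 * 4) / 2 = 32 / 2 = 16

16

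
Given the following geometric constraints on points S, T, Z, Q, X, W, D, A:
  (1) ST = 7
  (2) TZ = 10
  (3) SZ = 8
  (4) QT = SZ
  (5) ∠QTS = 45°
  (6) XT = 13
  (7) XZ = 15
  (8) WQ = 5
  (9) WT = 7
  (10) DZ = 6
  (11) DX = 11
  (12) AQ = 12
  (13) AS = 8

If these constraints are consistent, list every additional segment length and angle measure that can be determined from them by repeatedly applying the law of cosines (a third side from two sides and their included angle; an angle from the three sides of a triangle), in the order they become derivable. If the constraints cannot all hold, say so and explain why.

The constraints are consistent. Derivable facts, in order:
After 1 step:
- SQ ≈ 5.81
- ∠DXZ = 20.05°
- ∠DZX = 38.94°
- ∠QTW = 38.21°
- ∠QWT = 81.79°
- ∠STZ = 52.62°
- ∠SZT = 44.05°
- ∠TQW = 60°
- ∠TSZ = 83.33°
- ∠TXZ = 41.08°
- ∠TZX = 58.67°
- ∠XDZ = 121.01°
- ∠XTZ = 80.26°
After 2 steps:
- ∠AQS = 35.36°
- ∠ASQ = 119.77°
- ∠QAS = 24.87°
- ∠QST = 76.64°
- ∠SQT = 58.36°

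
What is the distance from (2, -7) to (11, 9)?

d = sqrt((11 - 2)^2 + (9 - -7)^2)
d = sqrt(9^2 + 16^2)
d = sqrt(81 + 256)
d = sqrt(337)

sqrt(337)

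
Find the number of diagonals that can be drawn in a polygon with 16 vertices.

Each of the 16 vertices connects to 13 non-adjacent vertices via diagonals.
Total connections = 16 × 13 = 208, but each diagonal is counted twice.
Number of diagonals = 208 / 2 = 104.

104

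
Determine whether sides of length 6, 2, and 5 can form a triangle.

Yes.
The triangle inequality requires that the sum of any two sides exceeds the third.
Here 2 + 5 = 7 > 6, so the condition is met.

Yes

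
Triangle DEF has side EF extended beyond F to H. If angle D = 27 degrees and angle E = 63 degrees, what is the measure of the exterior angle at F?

The interior angle at F is 180 - 27 - 63 = 90 degrees.
The exterior angle and interior angle at F are supplementary:
Exterior angle = 180 - 90 = 90 degrees.

90 degrees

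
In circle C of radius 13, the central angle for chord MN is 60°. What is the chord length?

Chord = 2(13) sin(30°) = 13

13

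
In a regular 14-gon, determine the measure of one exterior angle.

Each exterior angle of a regular n-gon is 360 / n.
For n = 14: 360 / 14 = 180/7 degrees.

180/7 degrees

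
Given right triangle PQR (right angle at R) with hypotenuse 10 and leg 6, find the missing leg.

Rearranging the Pythagorean theorem to solve for the unknown leg:
leg^2 = hypotenuse^2 - known_leg^2 = 100 - 36 = 64
leg = sqrt(64) = 8.

8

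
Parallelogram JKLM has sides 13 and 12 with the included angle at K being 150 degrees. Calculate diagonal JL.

Using the law of cosines:
d^2 = 13^2 + 12^2 - 2(13)(12)cos(150 degrees)
d^2 = 169 + 144 - 312*-sqrt(3)/2
d^2 = 156*sqrt(3) + 313
d = sqrt(156*sqrt(3) + 313)

sqrt(156*sqrt(3) + 313)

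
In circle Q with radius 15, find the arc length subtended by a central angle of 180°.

Arc length = 2π(15)(1/2) = 15*pi

15*pi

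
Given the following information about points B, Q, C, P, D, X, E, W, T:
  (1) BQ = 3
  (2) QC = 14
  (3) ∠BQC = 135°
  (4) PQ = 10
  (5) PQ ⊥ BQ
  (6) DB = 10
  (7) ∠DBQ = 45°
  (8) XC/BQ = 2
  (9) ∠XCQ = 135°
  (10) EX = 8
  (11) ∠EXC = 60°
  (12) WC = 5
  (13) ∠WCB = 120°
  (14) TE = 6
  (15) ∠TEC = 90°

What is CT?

From the given relations: XC = 2·BQ = 2·3 = 6.
Step 1: By the law of cosines on triangle EXC: EC² = 8² + 6² − 2·8·6·cos(60°) = 52, so EC = 2·√13.
Step 2: By the law of cosines on triangle CET: CT² = (2·√13)² + 6² − 2·2·√13·6·cos(90°) = 88, so CT = 2·√22.

Therefore, the length of CT = 2·√22.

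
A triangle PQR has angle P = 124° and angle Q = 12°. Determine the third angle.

angle R = 180 - 124 - 12 = 44 degrees.

44 degrees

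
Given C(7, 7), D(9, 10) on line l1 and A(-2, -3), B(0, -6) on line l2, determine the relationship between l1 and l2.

Slope of line 1: m1 = (10 - 7)/(9 - 7) = 3/2 = 3/2
Slope of line 2: m2 = (-6 - -3)/(0 - -2) = -3/2 = -3/2
m1 != m2 and m1*m2 = -9/4 != -1. Neither.

Neither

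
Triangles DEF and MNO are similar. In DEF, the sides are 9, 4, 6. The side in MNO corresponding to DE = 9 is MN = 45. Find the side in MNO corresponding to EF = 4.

Similar triangles have proportional sides. Setting up the proportion:
MN / DE = NO / EF
45 / 9 = NO / 4
NO = 4 * 45 / 9 = 20.

20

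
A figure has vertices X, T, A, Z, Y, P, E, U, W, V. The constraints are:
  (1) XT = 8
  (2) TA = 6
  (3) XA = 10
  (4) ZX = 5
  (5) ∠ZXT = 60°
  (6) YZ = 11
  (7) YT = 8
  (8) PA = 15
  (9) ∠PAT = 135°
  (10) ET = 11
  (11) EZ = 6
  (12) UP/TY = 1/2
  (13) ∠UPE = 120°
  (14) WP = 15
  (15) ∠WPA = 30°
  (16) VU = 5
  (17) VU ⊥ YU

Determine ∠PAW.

Step 1: By the law of cosines on triangle APW: AW² = 15² + 15² − 2·15·15·cos(30°) = 60.29, so AW ≈ 7.76.
Step 2: By the inverse law of cosines on triangle PAW: cos(∠PAW) = (15² + 7.76² − 15²) / (2·15·7.76) = 60.29/232.94 = 0.2588, so ∠PAW = 75°.

Therefore, the measure of angle ∠PAW = 75°.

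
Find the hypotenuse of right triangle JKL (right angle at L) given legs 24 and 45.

In a right triangle, the square of the hypotenuse equals the sum of the squares of the two legs.
The legs are 24 and 45, so the hypotenuse = sqrt(576 + 2025) = sqrt(2601) = 51.

51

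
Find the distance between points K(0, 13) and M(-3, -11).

d = sqrt((-3 - 0)^2 + (-11 - 13)^2)
d = sqrt(-3^2 + -24^2)
d = sqrt(9 + 576)
d = sqrt(585) = 3*sqrt(65)

3*sqrt(65)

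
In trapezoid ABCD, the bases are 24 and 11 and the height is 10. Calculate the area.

Area of a trapezoid = (base1 + base2) * height / 2
Area = (24 + 11) * 10 / 2
Area = 35 * 10 / 2
Area = 350 / 2
Area = 175

175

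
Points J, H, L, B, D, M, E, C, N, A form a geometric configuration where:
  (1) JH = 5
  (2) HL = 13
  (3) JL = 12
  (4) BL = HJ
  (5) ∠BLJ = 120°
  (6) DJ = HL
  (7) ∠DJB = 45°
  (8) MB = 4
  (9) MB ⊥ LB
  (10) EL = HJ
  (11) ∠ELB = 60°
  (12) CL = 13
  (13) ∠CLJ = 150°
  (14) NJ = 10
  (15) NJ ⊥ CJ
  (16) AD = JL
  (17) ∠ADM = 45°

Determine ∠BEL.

From the given relations: EL = HJ = 5; BL = HJ = 5.
Step 1: By the law of cosines on triangle ELB: EB² = 5² + 5² − 2·5·5·cos(60°) = 25, so EB = 5.
Step 2: By the inverse law of cosines on triangle BEL: cos(∠BEL) = (5² + 5² − 5²) / (2·5·5) = 25/50 = 0.5, so ∠BEL = 60°.

Therefore, the measure of angle ∠BEL = 60°.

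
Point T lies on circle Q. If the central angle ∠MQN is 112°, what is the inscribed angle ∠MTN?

By the inscribed angle theorem, the inscribed angle is half the central angle.
Inscribed angle = 112° / 2 = 56°

56°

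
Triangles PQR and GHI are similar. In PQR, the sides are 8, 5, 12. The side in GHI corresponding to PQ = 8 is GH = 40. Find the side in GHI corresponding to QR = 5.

Similar triangles have proportional sides. Setting up the proportion:
GH / PQ = HI / QR
40 / 8 = HI / 5
HI = 5 * 40 / 8 = 25.

25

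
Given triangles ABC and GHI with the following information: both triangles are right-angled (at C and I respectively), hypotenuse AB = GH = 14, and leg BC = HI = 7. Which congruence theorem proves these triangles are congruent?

Consider the given information: both triangles are right-angled (at C and I respectively), hypotenuse AB = GH = 14, and leg BC = HI = 7
This is not SSS or SAS: SSS requires all three pairs of sides, but we don't have that. SAS requires two sides and the included angle between them.
The correct criterion is HL. The hypotenuse and one leg of two right triangles are equal (Hypotenuse-Leg).

HL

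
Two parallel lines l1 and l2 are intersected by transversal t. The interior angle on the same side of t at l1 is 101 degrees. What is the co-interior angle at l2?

Co-interior (same-side interior) angles are between the parallel lines on the same side of the transversal.
Unlike corresponding or alternate interior angles, they are supplementary rather than equal.
So the angle = 180 - 101 = 79 degrees.

79 degrees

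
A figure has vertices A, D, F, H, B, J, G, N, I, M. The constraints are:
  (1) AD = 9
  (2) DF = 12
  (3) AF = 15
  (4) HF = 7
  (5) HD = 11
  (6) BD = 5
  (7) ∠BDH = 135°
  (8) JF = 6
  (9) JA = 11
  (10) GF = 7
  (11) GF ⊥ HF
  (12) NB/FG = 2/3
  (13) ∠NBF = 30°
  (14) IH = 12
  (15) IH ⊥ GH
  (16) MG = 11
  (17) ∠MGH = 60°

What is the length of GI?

Step 1: By the law of cosines on triangle GFH: GH² = 7² + 7² − 2·7·7·cos(90°) = 98, so GH = 7·√2.
Step 2: By the law of cosines on triangle GHI: GI² = (7·√2)² + 12² − 2·7·√2·12·cos(90°) = 242, so GI = 11·√2.

Therefore, the length of GI = 11·√2.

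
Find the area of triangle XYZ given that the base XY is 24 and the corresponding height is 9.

Area = (1/2) * base * height
Area = (1/2) * 24 * 9
Area = 108

108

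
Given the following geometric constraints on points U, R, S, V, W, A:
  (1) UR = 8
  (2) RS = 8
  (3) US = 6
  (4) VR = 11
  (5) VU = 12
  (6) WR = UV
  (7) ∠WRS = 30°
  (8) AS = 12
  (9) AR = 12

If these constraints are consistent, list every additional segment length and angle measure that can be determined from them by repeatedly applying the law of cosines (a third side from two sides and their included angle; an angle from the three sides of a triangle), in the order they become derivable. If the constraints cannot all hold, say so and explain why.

The constraints are consistent. Derivable facts, in order:
After 1 step:
- SW ≈ 6.46
- ∠ARS = 70.53°
- ∠ASR = 70.53°
- ∠RAS = 38.94°
- ∠RSU = 67.98°
- ∠RUS = 67.98°
- ∠RUV = 63.06°
- ∠RVU = 40.42°
- ∠SRU = 44.05°
- ∠URV = 76.53°
After 2 steps:
- ∠RSW = 111.74°
- ∠RWS = 38.26°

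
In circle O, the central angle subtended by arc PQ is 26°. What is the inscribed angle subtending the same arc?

An inscribed angle intercepts an arc from a point on the circle, while the central angle intercepts the same arc from the center.
The inscribed angle is always half the central angle: 26° / 2 = 13°.

13°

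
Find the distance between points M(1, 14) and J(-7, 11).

d = sqrt((-7 - 1)^2 + (11 - 14)^2)
d = sqrt(-8^2 + -3^2)
d = sqrt(64 + 9)
d = sqrt(73)

sqrt(73)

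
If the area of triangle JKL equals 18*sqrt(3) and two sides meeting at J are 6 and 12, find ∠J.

Area = (1/2) * a * b * sin(C)
sin(C) = 2 * Area / (a * b)
sin(C) = 2 * 18*sqrt(3) / (6 * 12)
sin(C) = sqrt(3)/2
C = arcsin(sqrt(3)/2) = 60°
Since sin(180° - C) = sin(C), the obtuse angle 120° gives the same area, so C = 60° or C = 120°.

60° or 120°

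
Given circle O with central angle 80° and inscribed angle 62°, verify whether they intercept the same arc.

By the inscribed angle theorem, the inscribed angle for a central angle of 80° should be 80° / 2 = 40°.
The given inscribed angle is 62°, which does not equal 40°.
Therefore, no, they do not correspond to the same arc.

No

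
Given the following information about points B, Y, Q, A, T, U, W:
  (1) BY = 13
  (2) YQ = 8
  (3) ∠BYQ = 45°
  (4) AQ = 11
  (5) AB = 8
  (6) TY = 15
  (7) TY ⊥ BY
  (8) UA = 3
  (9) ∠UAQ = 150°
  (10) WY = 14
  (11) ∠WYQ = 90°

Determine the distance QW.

Step 1: By the law of cosines on triangle QYW: QW² = 8² + 14² − 2·8·14·cos(90°) = 260, so QW = 2·√65.

Therefore, the length of QW = 2·√65.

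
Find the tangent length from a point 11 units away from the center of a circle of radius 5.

The tangent, radius, and line from the external point to the center form a right triangle.
The right angle is where the tangent meets the radius.
By the Pythagorean theorem: tangent² + 5² = 11²
tangent² = 121 - 25 = 96
tangent = 4*sqrt(6)

4*sqrt(6)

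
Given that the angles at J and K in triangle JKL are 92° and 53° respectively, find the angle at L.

Let angle L = x. Then 92 + 53 + x = 180.
x = 180 - 145 = 35 degrees.

35 degrees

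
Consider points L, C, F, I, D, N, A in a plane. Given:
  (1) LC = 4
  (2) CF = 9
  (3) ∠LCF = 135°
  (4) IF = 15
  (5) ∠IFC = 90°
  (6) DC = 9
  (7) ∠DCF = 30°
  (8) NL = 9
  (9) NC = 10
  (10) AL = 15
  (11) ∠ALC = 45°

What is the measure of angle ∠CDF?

Step 1: By the law of cosines on triangle DCF: DF² = 9² + 9² − 2·9·9·cos(30°) = 21.7, so DF ≈ 4.66.
Step 2: By the inverse law of cosines on triangle CDF: cos(∠CDF) = (9² + 4.66² − 9²) / (2·9·4.66) = 21.7/83.86 = 0.2588, so ∠CDF = 75°.

Therefore, the measure of angle ∠CDF = 75°.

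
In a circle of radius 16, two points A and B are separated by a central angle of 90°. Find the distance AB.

Chord length = 2r sin(θ/2)
= 2 × 16 × sin(90°/2)
= 2 × 16 × sin(45°)
= 16*sqrt(2)

16*sqrt(2)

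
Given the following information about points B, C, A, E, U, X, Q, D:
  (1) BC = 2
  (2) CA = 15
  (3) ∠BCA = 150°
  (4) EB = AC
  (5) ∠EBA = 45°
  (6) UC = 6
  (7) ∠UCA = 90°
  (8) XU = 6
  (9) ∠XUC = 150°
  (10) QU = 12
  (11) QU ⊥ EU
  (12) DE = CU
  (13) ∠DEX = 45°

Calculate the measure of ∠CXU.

Step 1: By the law of cosines on triangle XUC: XC² = 6² + 6² − 2·6·6·cos(150°) = 134.35, so XC ≈ 11.59.
Step 2: By the inverse law of cosines on triangle CXU: cos(∠CXU) = (11.59² + 6² − 6²) / (2·11.59·6) = 134.35/139.09 = 0.9659, so ∠CXU = 15°.

Therefore, the measure of angle ∠CXU = 15°.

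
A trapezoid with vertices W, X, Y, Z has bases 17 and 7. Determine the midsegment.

The midsegment of a trapezoid = (base1 + base2) / 2
midsegment = (17 + 7) / 2
midsegment = 24 / 2
midsegment = 12

12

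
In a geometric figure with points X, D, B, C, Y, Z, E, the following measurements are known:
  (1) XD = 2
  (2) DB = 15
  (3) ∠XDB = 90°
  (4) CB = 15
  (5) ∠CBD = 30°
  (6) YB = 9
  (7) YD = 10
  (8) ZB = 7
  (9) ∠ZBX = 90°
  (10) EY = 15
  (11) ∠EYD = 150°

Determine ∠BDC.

Step 1: By the law of cosines on triangle DBC: DC² = 15² + 15² − 2·15·15·cos(30°) = 60.29, so DC ≈ 7.76.
Step 2: By the inverse law of cosines on triangle BDC: cos(∠BDC) = (15² + 7.76² − 15²) / (2·15·7.76) = 60.29/232.94 = 0.2588, so ∠BDC = 75°.

Therefore, the measure of angle ∠BDC = 75°.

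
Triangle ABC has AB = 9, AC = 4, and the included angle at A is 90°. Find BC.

Since angle A = 90°, this is a right triangle and the law of cosines reduces to the Pythagorean theorem.
BC^2 = 9^2 + 4^2 = 97
BC = sqrt(97)

sqrt(97)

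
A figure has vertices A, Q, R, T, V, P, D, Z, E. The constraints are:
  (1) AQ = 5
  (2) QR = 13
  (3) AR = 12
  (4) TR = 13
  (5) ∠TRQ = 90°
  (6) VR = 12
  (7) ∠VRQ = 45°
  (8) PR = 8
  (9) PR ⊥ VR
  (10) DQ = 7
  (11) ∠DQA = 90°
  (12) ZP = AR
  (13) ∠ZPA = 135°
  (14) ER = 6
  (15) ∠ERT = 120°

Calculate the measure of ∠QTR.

Step 1: By the law of cosines on triangle TRQ: TQ² = 13² + 13² − 2·13·13·cos(90°) = 338, so TQ = 13·√2.
Step 2: By the inverse law of cosines on triangle QTR: cos(∠QTR) = ((13·√2)² + 13² − 13²) / (2·13·√2·13) = 338/478 = 0.7071, so ∠QTR = 45°.

Therefore, the measure of angle ∠QTR = 45°.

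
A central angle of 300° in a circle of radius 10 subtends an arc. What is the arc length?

The full circumference is 2πr = 2π(10) = 20*pi.
The arc spans 300° out of 360°, which is a fraction of 5/6.
Arc length = 20*pi × 5/6 = 50*pi/3.

50*pi/3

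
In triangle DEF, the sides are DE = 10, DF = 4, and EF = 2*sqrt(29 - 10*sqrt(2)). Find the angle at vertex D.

cos(D) = (10² + 4² - (2*sqrt(29 - 10*sqrt(2)))²) / (2 × 10 × 4) = sqrt(2)/2, so D = arccos(sqrt(2)/2) = 45°.

45°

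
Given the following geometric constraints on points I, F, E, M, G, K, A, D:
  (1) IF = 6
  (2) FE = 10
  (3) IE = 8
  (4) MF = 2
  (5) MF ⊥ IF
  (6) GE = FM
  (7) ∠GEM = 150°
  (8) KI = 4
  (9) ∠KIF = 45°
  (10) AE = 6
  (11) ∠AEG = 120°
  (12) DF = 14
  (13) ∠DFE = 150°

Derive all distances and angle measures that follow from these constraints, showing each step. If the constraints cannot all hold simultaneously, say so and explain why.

The constraints are consistent.

From the given relations:
  GE = FM = 2

Step 1: From IF = 6, FM = 2, and ∠IFM = 90°, by the law of cosines:
  IM² = IF² + FM² - 2·IF·FM·cos(90°) = 36 + 4 - 0 = 40
  IM = 2·√10

Step 2: From FI = 6, IK = 4, and ∠FIK = 45°, by the law of cosines:
  FK² = FI² + IK² - 2·FI·IK·cos(45°) = 36 + 16 - 33.94 = 18.06
  FK ≈ 4.25

Step 3: From EF = 10, FD = 14, and ∠EFD = 150°, by the law of cosines:
  ED² = EF² + FD² - 2·EF·FD·cos(150°) = 100 + 196 + 242.5 = 538.5
  ED ≈ 23.21

Step 4: From GE = 2, EA = 6, and ∠GEA = 120°, by the law of cosines:
  GA² = GE² + EA² - 2·GE·EA·cos(120°) = 4 + 36 + 12 = 52
  GA = 2·√13

Step 5: From IE = 8, IF = 6, EF = 10, by the inverse law of cosines:
  cos(∠EIF) = (IE² + IF² - EF²) / (2·IE·IF)
  ∠EIF = 90°

Step 6: From FE = 10, FI = 6, EI = 8, by the inverse law of cosines:
  cos(∠EFI) = (FE² + FI² - EI²) / (2·FE·FI)
  ∠EFI = 53.13°

Step 7: From EF = 10, EI = 8, FI = 6, by the inverse law of cosines:
  cos(∠FEI) = (EF² + EI² - FI²) / (2·EF·EI)
  ∠FEI = 36.87°

Step 8: From IF = 6, IM = 2·√10, FM = 2, by the inverse law of cosines:
  cos(∠FIM) = (IF² + IM² - FM²) / (2·IF·IM)
  ∠FIM = 18.43°

Step 9: From FI = 6, FK = 4.25, IK = 4, by the inverse law of cosines:
  cos(∠IFK) = (FI² + FK² - IK²) / (2·FI·FK)
  ∠IFK = 41.73°

Step 10: From ED = 23.21, EF = 10, DF = 14, by the inverse law of cosines:
  cos(∠DEF) = (ED² + EF² - DF²) / (2·ED·EF)
  ∠DEF = 17.56°

Step 11: From MF = 2, MI = 2·√10, FI = 6, by the inverse law of cosines:
  cos(∠FMI) = (MF² + MI² - FI²) / (2·MF·MI)
  ∠FMI = 71.57°

Step 12: From GA = 2·√13, GE = 2, AE = 6, by the inverse law of cosines:
  cos(∠AGE) = (GA² + GE² - AE²) / (2·GA·GE)
  ∠AGE = 46.1°

Step 13: From KF = 4.25, KI = 4, FI = 6, by the inverse law of cosines:
  cos(∠FKI) = (KF² + KI² - FI²) / (2·KF·KI)
  ∠FKI = 93.27°

Step 14: From AE = 6, AG = 2·√13, EG = 2, by the inverse law of cosines:
  cos(∠EAG) = (AE² + AG² - EG²) / (2·AE·AG)
  ∠EAG = 13.9°

Step 15: From DE = 23.21, DF = 14, EF = 10, by the inverse law of cosines:
  cos(∠EDF) = (DE² + DF² - EF²) / (2·DE·DF)
  ∠EDF = 12.44°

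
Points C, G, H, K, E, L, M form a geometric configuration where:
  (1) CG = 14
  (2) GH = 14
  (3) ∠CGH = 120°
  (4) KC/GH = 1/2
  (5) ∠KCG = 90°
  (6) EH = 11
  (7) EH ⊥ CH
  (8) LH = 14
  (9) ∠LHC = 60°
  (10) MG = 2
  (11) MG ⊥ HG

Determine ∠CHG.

Step 1: By the law of cosines on triangle HGC: HC² = 14² + 14² − 2·14·14·cos(120°) = 588, so HC = 14·√3.
Step 2: By the inverse law of cosines on triangle CHG: cos(∠CHG) = ((14·√3)² + 14² − 14²) / (2·14·√3·14) = 588/678.96 = 0.866, so ∠CHG = 30°.

Therefore, the measure of angle ∠CHG = 30°.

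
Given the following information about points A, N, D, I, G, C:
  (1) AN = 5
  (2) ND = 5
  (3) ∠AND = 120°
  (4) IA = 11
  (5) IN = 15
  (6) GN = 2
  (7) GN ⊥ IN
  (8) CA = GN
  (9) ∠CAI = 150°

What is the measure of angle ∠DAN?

Step 1: By the law of cosines on triangle AND: AD² = 5² + 5² − 2·5·5·cos(120°) = 75, so AD = 5·√3.
Step 2: By the inverse law of cosines on triangle DAN: cos(∠DAN) = ((5·√3)² + 5² − 5²) / (2·5·√3·5) = 75/86.6 = 0.866, so ∠DAN = 30°.

Therefore, the measure of angle ∠DAN = 30°.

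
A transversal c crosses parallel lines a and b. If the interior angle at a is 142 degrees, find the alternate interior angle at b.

Alternate interior angles lie on opposite sides of the transversal, between the parallel lines.
By the alternate interior angle theorem, they are equal: 142 degrees.

142 degrees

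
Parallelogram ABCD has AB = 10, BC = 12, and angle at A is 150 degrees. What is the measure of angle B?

Opposite sides of a parallelogram are parallel, so consecutive angles form co-interior angles on a transversal.
Co-interior angles sum to 180°, giving angle B = 180 - 150 = 30 degrees.

30 degrees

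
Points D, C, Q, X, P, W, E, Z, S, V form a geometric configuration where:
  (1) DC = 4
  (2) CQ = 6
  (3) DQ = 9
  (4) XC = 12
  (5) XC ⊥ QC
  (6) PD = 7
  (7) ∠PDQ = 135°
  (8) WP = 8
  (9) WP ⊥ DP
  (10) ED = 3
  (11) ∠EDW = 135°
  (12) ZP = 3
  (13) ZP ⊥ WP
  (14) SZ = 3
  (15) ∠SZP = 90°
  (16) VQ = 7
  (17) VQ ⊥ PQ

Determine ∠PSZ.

Step 1: By the law of cosines on triangle SZP: SP² = 3² + 3² − 2·3·3·cos(90°) = 18, so SP = 3·√2.
Step 2: By the inverse law of cosines on triangle PSZ: cos(∠PSZ) = ((3·√2)² + 3² − 3²) / (2·3·√2·3) = 18/25.46 = 0.7071, so ∠PSZ = 45°.

Therefore, the measure of angle ∠PSZ = 45°.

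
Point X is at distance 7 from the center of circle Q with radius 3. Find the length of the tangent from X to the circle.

tangent = √(d² - r²) = √(7² - 3²) = √(49 - 9) = √40 = 2*sqrt(10)

2*sqrt(10)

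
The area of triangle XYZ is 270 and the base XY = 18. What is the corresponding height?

height = 2 * 270 / 18 = 30

30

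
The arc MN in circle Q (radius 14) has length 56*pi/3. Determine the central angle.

Arc length L = 2πr × θ/360, so θ = 360L / (2πr).
θ = 360 × 56*pi/3 / (2π × 14)
θ = 240°
θ = 240°

240°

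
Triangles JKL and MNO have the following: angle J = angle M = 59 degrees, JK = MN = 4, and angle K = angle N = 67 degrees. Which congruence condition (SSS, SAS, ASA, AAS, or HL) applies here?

The given information provides:
angle J = angle M = 59 degrees, JK = MN = 4, and angle K = angle N = 67 degrees
This matches the ASA congruence theorem.
Two pairs of corresponding angles and the included side are equal (Angle-Side-Angle).

ASA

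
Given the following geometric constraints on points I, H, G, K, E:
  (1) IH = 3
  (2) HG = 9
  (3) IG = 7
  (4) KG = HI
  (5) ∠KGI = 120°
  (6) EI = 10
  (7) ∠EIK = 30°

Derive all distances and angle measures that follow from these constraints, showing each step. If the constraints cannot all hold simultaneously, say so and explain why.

The constraints are consistent.

From the given relations:
  KG = HI = 3

Step 1: From IG = 7, GK = 3, and ∠IGK = 120°, by the law of cosines:
  IK² = IG² + GK² - 2·IG·GK·cos(120°) = 49 + 9 + 21 = 79
  IK = √79

Step 2: From IG = 7, IH = 3, GH = 9, by the inverse law of cosines:
  cos(∠GIH) = (IG² + IH² - GH²) / (2·IG·IH)
  ∠GIH = 123.2°

Step 3: From HG = 9, HI = 3, GI = 7, by the inverse law of cosines:
  cos(∠GHI) = (HG² + HI² - GI²) / (2·HG·HI)
  ∠GHI = 40.6°

Step 4: From GH = 9, GI = 7, HI = 3, by the inverse law of cosines:
  cos(∠HGI) = (GH² + GI² - HI²) / (2·GH·GI)
  ∠HGI = 16.2°

Step 5: From KI = √79, IE = 10, and ∠KIE = 30°, by the law of cosines:
  KE² = KI² + IE² - 2·KI·IE·cos(30°) = 79 + 100 - 153.9 = 25.05
  KE ≈ 5.01

Step 6: From IG = 7, IK = √79, GK = 3, by the inverse law of cosines:
  cos(∠GIK) = (IG² + IK² - GK²) / (2·IG·IK)
  ∠GIK = 17°

Step 7: From KG = 3, KI = √79, GI = 7, by the inverse law of cosines:
  cos(∠GKI) = (KG² + KI² - GI²) / (2·KG·KI)
  ∠GKI = 43°

Step 8: From KE = 5.01, KI = √79, EI = 10, by the inverse law of cosines:
  cos(∠EKI) = (KE² + KI² - EI²) / (2·KE·KI)
  ∠EKI = 87.39°

Step 9: From EI = 10, EK = 5.01, IK = √79, by the inverse law of cosines:
  cos(∠IEK) = (EI² + EK² - IK²) / (2·EI·EK)
  ∠IEK = 62.61°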